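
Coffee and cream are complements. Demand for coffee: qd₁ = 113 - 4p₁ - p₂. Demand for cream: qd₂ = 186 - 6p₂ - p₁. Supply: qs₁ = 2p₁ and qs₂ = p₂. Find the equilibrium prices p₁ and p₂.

Market 1: 113 - 4p₁ - p₂ = 2p₁ → 6p₁ + p₂ = 113.
Market 2: 7p₂ + p₁ = 186.
Eliminating p₂: 7×(1) − 1×(2) gives 41p₁ = 605, so p₁ = 605/41.
Back-substitute into (2): p₂ = (186 − 1×605/41) / 7 = 1003/41.

p₁ = 605/41, p₂ = 1003/41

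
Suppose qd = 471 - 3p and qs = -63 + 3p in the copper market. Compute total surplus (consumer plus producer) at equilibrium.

Equilibrium: 471 - 3p = -63 + 3p gives p* = 89, q* = 204.
Demand choke price: p = 157; supply starts at p = 21.
CS = ½(157 − 89)(204) = 6936; PS = ½(89 − 21)(204) = 6936.

Total surplus = 13872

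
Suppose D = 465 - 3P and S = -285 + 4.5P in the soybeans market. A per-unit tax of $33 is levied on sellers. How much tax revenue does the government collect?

Tax revenue = 3484.8

Pre-tax equilibrium: P* = 100, Q* = 165.
Tax on sellers shifts supply to S = -285 + 4.5(P − 33) = -433.5 + 4.5P.
465 - 3P = -433.5 + 4.5P gives buyer price Pb = 119.8; sellers receive Ps = 119.8 − 33 = 86.8.
New quantity: Q = 465 − 3(119.8) = 105.6.
Revenue = 33 × 105.6 = 3484.8.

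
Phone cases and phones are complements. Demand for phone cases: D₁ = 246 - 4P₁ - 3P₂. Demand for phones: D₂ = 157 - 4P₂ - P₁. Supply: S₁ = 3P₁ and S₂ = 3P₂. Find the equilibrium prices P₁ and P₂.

P₁ = 1251/46, P₂ = 853/46

Market 1: 246 - 4P₁ - 3P₂ = 3P₁ → 7P₁ + 3P₂ = 246.
Market 2: 7P₂ + P₁ = 157.
Eliminating P₂: 7×(1) − 3×(2) gives 46P₁ = 1251, so P₁ = 1251/46.
Back-substitute into (2): P₂ = (157 − 1×1251/46) / 7 = 853/46.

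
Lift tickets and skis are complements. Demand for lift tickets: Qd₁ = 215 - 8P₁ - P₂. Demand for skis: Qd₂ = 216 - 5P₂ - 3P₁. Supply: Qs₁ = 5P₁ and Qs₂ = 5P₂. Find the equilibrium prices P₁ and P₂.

P₁ = 1934/127, P₂ = 2163/127

Market 1: 215 - 8P₁ - P₂ = 5P₁ → 13P₁ + P₂ = 215.
Market 2: 10P₂ + 3P₁ = 216.
Eliminating P₂: 10×(1) − 1×(2) gives 127P₁ = 1934, so P₁ = 1934/127.
Back-substitute into (2): P₂ = (216 − 3×1934/127) / 10 = 2163/127.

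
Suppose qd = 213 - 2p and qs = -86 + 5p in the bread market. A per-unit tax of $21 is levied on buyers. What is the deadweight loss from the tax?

Deadweight loss = 315

Pre-tax equilibrium: p* = 299/7, q* = 893/7.
Tax on buyers shifts demand to qd = 213 − 2(p + 21) = 171 - 2p.
171 - 2p = -86 + 5p gives seller price ps = 257/7; buyers pay pb = 257/7 + 21 = 404/7.
New quantity: q = 213 − 2(404/7) = 683/7.
DWL = ½ × 21 × (893/7 − 683/7) = 315.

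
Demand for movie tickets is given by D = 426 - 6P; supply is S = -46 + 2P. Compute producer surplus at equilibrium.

Producer surplus = 1296

Equilibrium: 426 - 6P = -46 + 2P gives P* = 59, Q* = 72.
Supply starts at P = 23 (where S = 0).
PS = ½(59 − 23)(72) = 1296.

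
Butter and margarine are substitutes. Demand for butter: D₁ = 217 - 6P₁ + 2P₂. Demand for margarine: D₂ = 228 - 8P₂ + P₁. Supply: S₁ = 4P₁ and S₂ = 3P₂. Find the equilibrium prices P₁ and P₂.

P₁ = 2843/108, P₂ = 2497/108

Market 1: 217 - 6P₁ + 2P₂ = 4P₁ → 10P₁ - 2P₂ = 217.
Market 2: 11P₂ - P₁ = 228.
Eliminating P₂: 11×(1) + 2×(2) gives 108P₁ = 2843, so P₁ = 2843/108.
Back-substitute into (2): P₂ = (228 + 1×2843/108) / 11 = 2497/108.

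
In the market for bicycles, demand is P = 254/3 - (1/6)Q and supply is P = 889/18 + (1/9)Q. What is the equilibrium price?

P* = 63.5

Set the two price expressions equal: 254/3 - (1/6)Q = 889/18 + (1/9)Q.
635/18 = (5/18)Q, so Q* = 127.
P* = 254/3 − (1/6)(127) = 63.5.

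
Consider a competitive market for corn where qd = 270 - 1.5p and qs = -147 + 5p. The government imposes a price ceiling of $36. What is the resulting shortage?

Equilibrium price would be p* = 834/13, so the ceiling at 36 binds.
At p = 36: qd = 270 − 1.5(36) = 216, qs = -147 + 5(36) = 33.
Shortage = 216 − 33 = 183.

Shortage = 183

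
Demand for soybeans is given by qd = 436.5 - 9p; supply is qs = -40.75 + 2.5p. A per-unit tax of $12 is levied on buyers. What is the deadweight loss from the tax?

Deadweight loss = 3240/23

Pre-tax equilibrium: p* = 41.5, q* = 63.
Tax on buyers shifts demand to qd = 436.5 − 9(p + 12) = 328.5 - 9p.
328.5 - 9p = -40.75 + 2.5p gives seller price ps = 1477/46; buyers pay pb = 1477/46 + 12 = 2029/46.
New quantity: q = 436.5 − 9(2029/46) = 909/23.
DWL = ½ × 12 × (63 − 909/23) = 3240/23.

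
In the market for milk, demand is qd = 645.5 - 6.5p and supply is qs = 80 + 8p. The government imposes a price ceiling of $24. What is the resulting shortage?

Shortage = 217.5

Equilibrium price would be p* = 39, so the ceiling at 24 binds.
At p = 24: qd = 645.5 − 6.5(24) = 489.5, qs = 80 + 8(24) = 272.
Shortage = 489.5 − 272 = 217.5.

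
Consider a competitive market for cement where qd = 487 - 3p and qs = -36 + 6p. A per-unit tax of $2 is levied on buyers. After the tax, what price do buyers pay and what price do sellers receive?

Pre-tax equilibrium: p* = 523/9, q* = 938/3.
Tax on buyers shifts demand to qd = 487 − 3(p + 2) = 481 - 3p.
481 - 3p = -36 + 6p gives seller price ps = 517/9; buyers pay pb = 517/9 + 2 = 535/9.
New quantity: q = 487 − 3(535/9) = 926/3.

Buyers pay 535/9, sellers receive 517/9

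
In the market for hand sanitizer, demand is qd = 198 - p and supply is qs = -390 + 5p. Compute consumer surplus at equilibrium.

Consumer surplus = 5000

Equilibrium: 198 - p = -390 + 5p gives p* = 98, q* = 100.
Demand choke price (qd = 0): p = 198.
CS = ½(198 − 98)(100) = 5000.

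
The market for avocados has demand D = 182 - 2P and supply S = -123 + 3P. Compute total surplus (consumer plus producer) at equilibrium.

Total surplus = 1500

Equilibrium: 182 - 2P = -123 + 3P gives P* = 61, Q* = 60.
Demand choke price: P = 91; supply starts at P = 41.
CS = ½(91 − 61)(60) = 900; PS = ½(61 − 41)(60) = 600.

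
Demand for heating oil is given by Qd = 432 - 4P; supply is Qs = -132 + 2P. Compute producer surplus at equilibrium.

Producer surplus = 784

Equilibrium: 432 - 4P = -132 + 2P gives P* = 94, Q* = 56.
Supply starts at P = 66 (where Qs = 0).
PS = ½(94 − 66)(56) = 784.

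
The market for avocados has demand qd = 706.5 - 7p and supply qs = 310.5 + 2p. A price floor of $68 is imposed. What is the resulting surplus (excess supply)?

Equilibrium price would be p* = 44, so the floor at 68 binds.
At p = 68: qd = 230.5, qs = 446.5.
Surplus = 446.5 − 230.5 = 216.

Surplus = 216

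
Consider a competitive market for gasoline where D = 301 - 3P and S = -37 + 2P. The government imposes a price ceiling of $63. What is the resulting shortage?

Shortage = 23

Equilibrium price would be P* = 67.6, so the ceiling at 63 binds.
At P = 63: D = 301 − 3(63) = 112, S = -37 + 2(63) = 89.
Shortage = 112 − 89 = 23.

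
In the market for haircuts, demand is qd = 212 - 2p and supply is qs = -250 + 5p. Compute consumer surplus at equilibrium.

Equilibrium: 212 - 2p = -250 + 5p gives p* = 66, q* = 80.
Demand choke price (qd = 0): p = 106.
CS = ½(106 − 66)(80) = 1600.

Consumer surplus = 1600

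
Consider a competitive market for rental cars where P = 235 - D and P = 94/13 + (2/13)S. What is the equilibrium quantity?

Q* = 197.4

Set the two price expressions equal: 235 - Q = 94/13 + (2/13)Q.
2961/13 = (15/13)Q, so Q* = 197.4.
P* = 235 − (1)(197.4) = 37.6.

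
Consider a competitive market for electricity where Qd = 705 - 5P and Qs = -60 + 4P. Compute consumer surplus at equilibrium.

Consumer surplus = 7840

Equilibrium: 705 - 5P = -60 + 4P gives P* = 85, Q* = 280.
Demand choke price (Qd = 0): P = 141.
CS = ½(141 − 85)(280) = 7840.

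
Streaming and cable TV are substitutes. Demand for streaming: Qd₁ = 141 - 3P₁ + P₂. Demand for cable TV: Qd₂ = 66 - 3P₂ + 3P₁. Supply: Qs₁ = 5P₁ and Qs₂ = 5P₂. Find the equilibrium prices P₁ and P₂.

Market 1: 141 - 3P₁ + P₂ = 5P₁ → 8P₁ - P₂ = 141.
Market 2: 8P₂ - 3P₁ = 66.
Eliminating P₂: 8×(1) + 1×(2) gives 61P₁ = 1194, so P₁ = 1194/61.
Back-substitute into (2): P₂ = (66 + 3×1194/61) / 8 = 951/61.

P₁ = 1194/61, P₂ = 951/61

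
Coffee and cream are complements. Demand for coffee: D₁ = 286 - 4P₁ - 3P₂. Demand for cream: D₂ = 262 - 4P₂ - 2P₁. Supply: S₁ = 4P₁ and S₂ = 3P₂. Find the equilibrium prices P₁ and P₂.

Market 1: 286 - 4P₁ - 3P₂ = 4P₁ → 8P₁ + 3P₂ = 286.
Market 2: 7P₂ + 2P₁ = 262.
Eliminating P₂: 7×(1) − 3×(2) gives 50P₁ = 1216, so P₁ = 24.32.
Back-substitute into (2): P₂ = (262 − 2×24.32) / 7 = 30.48.

P₁ = 24.32, P₂ = 30.48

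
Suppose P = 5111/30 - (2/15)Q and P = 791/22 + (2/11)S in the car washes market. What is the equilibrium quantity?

Q* = 426.5

Set the two price expressions equal: 5111/30 - (2/15)Q = 791/22 + (2/11)Q.
22178/165 = (52/165)Q, so Q* = 426.5.
P* = 5111/30 − (2/15)(426.5) = 113.5.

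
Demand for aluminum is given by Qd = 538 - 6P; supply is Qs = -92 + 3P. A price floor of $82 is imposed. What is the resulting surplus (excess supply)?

Surplus = 108

Equilibrium price would be P* = 70, so the floor at 82 binds.
At P = 82: Qd = 46, Qs = 154.
Surplus = 154 − 46 = 108.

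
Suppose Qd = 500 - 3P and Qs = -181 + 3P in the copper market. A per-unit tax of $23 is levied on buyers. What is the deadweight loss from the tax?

Deadweight loss = 396.75

Pre-tax equilibrium: P* = 113.5, Q* = 159.5.
Tax on buyers shifts demand to Qd = 500 − 3(P + 23) = 431 - 3P.
431 - 3P = -181 + 3P gives seller price Ps = 102; buyers pay Pb = 102 + 23 = 125.
New quantity: Q = 500 − 3(125) = 125.
DWL = ½ × 23 × (159.5 − 125) = 396.75.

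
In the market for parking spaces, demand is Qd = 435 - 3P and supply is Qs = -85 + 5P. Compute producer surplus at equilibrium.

Producer surplus = 5760

Equilibrium: 435 - 3P = -85 + 5P gives P* = 65, Q* = 240.
Supply starts at P = 17 (where Qs = 0).
PS = ½(65 − 17)(240) = 5760.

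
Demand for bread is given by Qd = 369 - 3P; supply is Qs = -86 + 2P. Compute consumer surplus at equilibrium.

Consumer surplus = 1536

Equilibrium: 369 - 3P = -86 + 2P gives P* = 91, Q* = 96.
Demand choke price (Qd = 0): P = 123.
CS = ½(123 − 91)(96) = 1536.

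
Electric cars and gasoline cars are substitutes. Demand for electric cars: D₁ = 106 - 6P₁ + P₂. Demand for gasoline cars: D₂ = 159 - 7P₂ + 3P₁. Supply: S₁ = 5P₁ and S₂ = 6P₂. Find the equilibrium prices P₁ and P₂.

P₁ = 1537/140, P₂ = 2067/140

Market 1: 106 - 6P₁ + P₂ = 5P₁ → 11P₁ - P₂ = 106.
Market 2: 13P₂ - 3P₁ = 159.
Eliminating P₂: 13×(1) + 1×(2) gives 140P₁ = 1537, so P₁ = 1537/140.
Back-substitute into (2): P₂ = (159 + 3×1537/140) / 13 = 2067/140.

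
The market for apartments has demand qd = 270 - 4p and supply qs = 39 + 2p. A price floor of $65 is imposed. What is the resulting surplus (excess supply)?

Equilibrium price would be p* = 38.5, so the floor at 65 binds.
At p = 65: qd = 10, qs = 169.
Surplus = 169 − 10 = 159.

Surplus = 159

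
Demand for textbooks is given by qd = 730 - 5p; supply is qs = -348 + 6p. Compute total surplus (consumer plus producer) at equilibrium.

Total surplus = 10560

Equilibrium: 730 - 5p = -348 + 6p gives p* = 98, q* = 240.
Demand choke price: p = 146; supply starts at p = 58.
CS = ½(146 − 98)(240) = 5760; PS = ½(98 − 58)(240) = 4800.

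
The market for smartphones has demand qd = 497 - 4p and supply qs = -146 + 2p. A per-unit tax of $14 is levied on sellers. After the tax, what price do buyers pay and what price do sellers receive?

Pre-tax equilibrium: p* = 643/6, q* = 205/3.
Tax on sellers shifts supply to qs = -146 + 2(p − 14) = -174 + 2p.
497 - 4p = -174 + 2p gives buyer price pb = 671/6; sellers receive ps = 671/6 − 14 = 587/6.
New quantity: q = 497 − 4(671/6) = 149/3.

Buyers pay 671/6, sellers receive 587/6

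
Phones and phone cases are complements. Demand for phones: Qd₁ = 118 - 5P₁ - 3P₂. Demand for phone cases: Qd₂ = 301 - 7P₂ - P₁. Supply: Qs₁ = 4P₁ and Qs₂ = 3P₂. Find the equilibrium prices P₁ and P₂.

Market 1: 118 - 5P₁ - 3P₂ = 4P₁ → 9P₁ + 3P₂ = 118.
Market 2: 10P₂ + P₁ = 301.
Eliminating P₂: 10×(1) − 3×(2) gives 87P₁ = 277, so P₁ = 277/87.
Back-substitute into (2): P₂ = (301 − 1×277/87) / 10 = 2591/87.

P₁ = 277/87, P₂ = 2591/87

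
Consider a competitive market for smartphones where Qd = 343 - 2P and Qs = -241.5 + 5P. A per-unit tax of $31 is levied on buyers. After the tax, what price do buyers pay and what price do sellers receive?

Pre-tax equilibrium: P* = 83.5, Q* = 176.
Tax on buyers shifts demand to Qd = 343 − 2(P + 31) = 281 - 2P.
281 - 2P = -241.5 + 5P gives seller price Ps = 1045/14; buyers pay Pb = 1045/14 + 31 = 1479/14.
New quantity: Q = 343 − 2(1479/14) = 922/7.

Buyers pay 1479/14, sellers receive 1045/14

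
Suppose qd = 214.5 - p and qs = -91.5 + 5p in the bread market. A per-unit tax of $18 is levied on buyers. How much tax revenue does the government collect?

Tax revenue = 2673

Pre-tax equilibrium: p* = 51, q* = 163.5.
Tax on buyers shifts demand to qd = 214.5 − 1(p + 18) = 196.5 - p.
196.5 - p = -91.5 + 5p gives seller price ps = 48; buyers pay pb = 48 + 18 = 66.
New quantity: q = 214.5 − 1(66) = 148.5.
Revenue = 18 × 148.5 = 2673.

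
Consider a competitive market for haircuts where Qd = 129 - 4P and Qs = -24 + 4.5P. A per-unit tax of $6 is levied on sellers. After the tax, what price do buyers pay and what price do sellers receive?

Pre-tax equilibrium: P* = 18, Q* = 57.
Tax on sellers shifts supply to Qs = -24 + 4.5(P − 6) = -51 + 4.5P.
129 - 4P = -51 + 4.5P gives buyer price Pb = 360/17; sellers receive Ps = 360/17 − 6 = 258/17.
New quantity: Q = 129 − 4(360/17) = 753/17.

Buyers pay 360/17, sellers receive 258/17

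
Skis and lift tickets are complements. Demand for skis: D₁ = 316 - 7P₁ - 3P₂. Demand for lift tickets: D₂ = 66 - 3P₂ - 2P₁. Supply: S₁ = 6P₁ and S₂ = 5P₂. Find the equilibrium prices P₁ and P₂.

P₁ = 1165/49, P₂ = 113/49

Market 1: 316 - 7P₁ - 3P₂ = 6P₁ → 13P₁ + 3P₂ = 316.
Market 2: 8P₂ + 2P₁ = 66.
Eliminating P₂: 8×(1) − 3×(2) gives 98P₁ = 2330, so P₁ = 1165/49.
Back-substitute into (2): P₂ = (66 − 2×1165/49) / 8 = 113/49.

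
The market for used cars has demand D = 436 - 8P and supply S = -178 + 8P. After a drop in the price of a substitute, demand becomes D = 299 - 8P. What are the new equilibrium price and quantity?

Original equilibrium: P* = 38.375, Q* = 129.
New equilibrium: 299 - 8P = -178 + 8P, so 477 = 16P and P' = 29.8125; Q' = 299 − 8(29.8125) = 60.5.

P' = 29.8125, Q' = 60.5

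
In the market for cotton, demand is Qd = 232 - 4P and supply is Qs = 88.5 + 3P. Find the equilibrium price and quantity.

Set Qd = Qs: 232 - 4P = 88.5 + 3P.
143.5 = 7P, so P* = 20.5.
Q* = 232 − 4(20.5) = 150.

P* = 20.5, Q* = 150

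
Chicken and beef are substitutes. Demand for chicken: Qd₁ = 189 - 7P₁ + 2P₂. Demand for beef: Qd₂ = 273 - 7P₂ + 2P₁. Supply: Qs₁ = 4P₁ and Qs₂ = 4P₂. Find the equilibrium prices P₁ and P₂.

Market 1: 189 - 7P₁ + 2P₂ = 4P₁ → 11P₁ - 2P₂ = 189.
Market 2: 11P₂ - 2P₁ = 273.
Eliminating P₂: 11×(1) + 2×(2) gives 117P₁ = 2625, so P₁ = 875/39.
Back-substitute into (2): P₂ = (273 + 2×875/39) / 11 = 1127/39.

P₁ = 875/39, P₂ = 1127/39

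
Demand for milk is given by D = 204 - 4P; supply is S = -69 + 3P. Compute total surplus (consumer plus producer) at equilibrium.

Equilibrium: 204 - 4P = -69 + 3P gives P* = 39, Q* = 48.
Demand choke price: P = 51; supply starts at P = 23.
CS = ½(51 − 39)(48) = 288; PS = ½(39 − 23)(48) = 384.

Total surplus = 672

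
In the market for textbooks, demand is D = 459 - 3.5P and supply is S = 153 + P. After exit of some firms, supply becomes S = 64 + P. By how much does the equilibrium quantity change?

Original equilibrium: P* = 68, Q* = 221.
New equilibrium: 459 - 3.5P = 64 + P, so 395 = 4.5P and P' = 790/9; Q' = 459 − 3.5(790/9) = 1366/9.
Change in quantity: 1366/9 − 221 = -623/9.

ΔQ = -623/9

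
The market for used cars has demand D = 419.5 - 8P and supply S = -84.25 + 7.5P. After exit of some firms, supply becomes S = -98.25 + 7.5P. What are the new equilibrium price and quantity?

P' = 2071/62, Q' = 9441/62

Original equilibrium: P* = 32.5, Q* = 159.5.
New equilibrium: 419.5 - 8P = -98.25 + 7.5P, so 517.75 = 15.5P and P' = 2071/62; Q' = 419.5 − 8(2071/62) = 9441/62.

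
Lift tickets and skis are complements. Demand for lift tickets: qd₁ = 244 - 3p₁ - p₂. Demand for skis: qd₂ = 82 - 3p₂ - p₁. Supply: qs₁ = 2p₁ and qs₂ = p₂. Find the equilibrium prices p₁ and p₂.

p₁ = 894/19, p₂ = 166/19

Market 1: 244 - 3p₁ - p₂ = 2p₁ → 5p₁ + p₂ = 244.
Market 2: 4p₂ + p₁ = 82.
Eliminating p₂: 4×(1) − 1×(2) gives 19p₁ = 894, so p₁ = 894/19.
Back-substitute into (2): p₂ = (82 − 1×894/19) / 4 = 166/19.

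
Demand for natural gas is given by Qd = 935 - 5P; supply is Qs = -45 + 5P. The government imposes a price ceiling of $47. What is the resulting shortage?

Equilibrium price would be P* = 98, so the ceiling at 47 binds.
At P = 47: Qd = 935 − 5(47) = 700, Qs = -45 + 5(47) = 190.
Shortage = 700 − 190 = 510.

Shortage = 510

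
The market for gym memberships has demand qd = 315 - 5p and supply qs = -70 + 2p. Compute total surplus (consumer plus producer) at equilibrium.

Equilibrium: 315 - 5p = -70 + 2p gives p* = 55, q* = 40.
Demand choke price: p = 63; supply starts at p = 35.
CS = ½(63 − 55)(40) = 160; PS = ½(55 − 35)(40) = 400.

Total surplus = 560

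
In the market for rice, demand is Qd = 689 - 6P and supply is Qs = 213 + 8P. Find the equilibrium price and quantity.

Set Qd = Qs: 689 - 6P = 213 + 8P.
476 = 14P, so P* = 34.
Q* = 689 − 6(34) = 485.

P* = 34, Q* = 485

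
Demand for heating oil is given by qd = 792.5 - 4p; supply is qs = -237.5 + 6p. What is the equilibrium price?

Set qd = qs: 792.5 - 4p = -237.5 + 6p.
1030 = 10p, so p* = 103.
q* = 792.5 − 4(103) = 380.5.

p* = 103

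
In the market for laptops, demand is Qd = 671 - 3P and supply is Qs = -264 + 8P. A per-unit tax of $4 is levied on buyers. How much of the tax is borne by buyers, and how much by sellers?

Buyers bear 32/11, sellers bear 12/11

Pre-tax equilibrium: P* = 85, Q* = 416.
Tax on buyers shifts demand to Qd = 671 − 3(P + 4) = 659 - 3P.
659 - 3P = -264 + 8P gives seller price Ps = 923/11; buyers pay Pb = 923/11 + 4 = 967/11.
New quantity: Q = 671 − 3(967/11) = 4480/11.
Buyer burden = 967/11 − 85 = 32/11; seller burden = 85 − 923/11 = 12/11.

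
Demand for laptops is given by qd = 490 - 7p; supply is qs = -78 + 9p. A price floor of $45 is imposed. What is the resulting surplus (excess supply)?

Equilibrium price would be p* = 35.5, so the floor at 45 binds.
At p = 45: qd = 175, qs = 327.
Surplus = 327 − 175 = 152.

Surplus = 152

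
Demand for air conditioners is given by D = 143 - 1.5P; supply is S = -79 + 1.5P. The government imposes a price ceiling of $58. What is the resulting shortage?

Shortage = 48

Equilibrium price would be P* = 74, so the ceiling at 58 binds.
At P = 58: D = 143 − 1.5(58) = 56, S = -79 + 1.5(58) = 8.
Shortage = 56 − 8 = 48.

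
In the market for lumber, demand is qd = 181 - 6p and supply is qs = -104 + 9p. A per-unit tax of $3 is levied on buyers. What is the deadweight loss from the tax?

Deadweight loss = 16.2

Pre-tax equilibrium: p* = 19, q* = 67.
Tax on buyers shifts demand to qd = 181 − 6(p + 3) = 163 - 6p.
163 - 6p = -104 + 9p gives seller price ps = 17.8; buyers pay pb = 17.8 + 3 = 20.8.
New quantity: q = 181 − 6(20.8) = 56.2.
DWL = ½ × 3 × (67 − 56.2) = 16.2.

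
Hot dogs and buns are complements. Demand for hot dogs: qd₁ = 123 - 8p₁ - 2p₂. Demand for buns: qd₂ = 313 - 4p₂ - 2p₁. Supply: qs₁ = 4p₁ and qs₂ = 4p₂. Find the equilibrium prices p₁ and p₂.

Market 1: 123 - 8p₁ - 2p₂ = 4p₁ → 12p₁ + 2p₂ = 123.
Market 2: 8p₂ + 2p₁ = 313.
Eliminating p₂: 8×(1) − 2×(2) gives 92p₁ = 358, so p₁ = 179/46.
Back-substitute into (2): p₂ = (313 − 2×179/46) / 8 = 1755/46.

p₁ = 179/46, p₂ = 1755/46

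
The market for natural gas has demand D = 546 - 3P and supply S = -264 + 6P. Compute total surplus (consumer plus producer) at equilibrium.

Equilibrium: 546 - 3P = -264 + 6P gives P* = 90, Q* = 276.
Demand choke price: P = 182; supply starts at P = 44.
CS = ½(182 − 90)(276) = 12696; PS = ½(90 − 44)(276) = 6348.

Total surplus = 19044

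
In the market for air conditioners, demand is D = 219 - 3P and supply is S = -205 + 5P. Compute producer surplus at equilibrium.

Producer surplus = 360

Equilibrium: 219 - 3P = -205 + 5P gives P* = 53, Q* = 60.
Supply starts at P = 41 (where S = 0).
PS = ½(53 − 41)(60) = 360.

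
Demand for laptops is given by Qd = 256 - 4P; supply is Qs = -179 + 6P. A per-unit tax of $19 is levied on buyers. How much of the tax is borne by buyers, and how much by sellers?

Buyers bear $11.4, sellers bear $7.6

Pre-tax equilibrium: P* = 43.5, Q* = 82.
Tax on buyers shifts demand to Qd = 256 − 4(P + 19) = 180 - 4P.
180 - 4P = -179 + 6P gives seller price Ps = 35.9; buyers pay Pb = 35.9 + 19 = 54.9.
New quantity: Q = 256 − 4(54.9) = 36.4.
Buyer burden = 54.9 − 43.5 = 11.4; seller burden = 43.5 − 35.9 = 7.6.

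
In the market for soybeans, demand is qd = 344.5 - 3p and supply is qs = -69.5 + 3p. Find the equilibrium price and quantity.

Set qd = qs: 344.5 - 3p = -69.5 + 3p.
414 = 6p, so p* = 69.
q* = 344.5 − 3(69) = 137.5.

p* = 69, q* = 137.5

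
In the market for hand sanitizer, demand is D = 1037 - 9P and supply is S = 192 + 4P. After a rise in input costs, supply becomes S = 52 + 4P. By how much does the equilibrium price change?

ΔP = 140/13

Original equilibrium: P* = 65, Q* = 452.
New equilibrium: 1037 - 9P = 52 + 4P, so 985 = 13P and P' = 985/13; Q' = 1037 − 9(985/13) = 4616/13.
Change in price: 985/13 − 65 = 140/13.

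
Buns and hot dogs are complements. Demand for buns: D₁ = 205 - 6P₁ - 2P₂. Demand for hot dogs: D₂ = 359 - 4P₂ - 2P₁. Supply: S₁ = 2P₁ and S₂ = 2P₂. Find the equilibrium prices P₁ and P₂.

Market 1: 205 - 6P₁ - 2P₂ = 2P₁ → 8P₁ + 2P₂ = 205.
Market 2: 6P₂ + 2P₁ = 359.
Eliminating P₂: 6×(1) − 2×(2) gives 44P₁ = 512, so P₁ = 128/11.
Back-substitute into (2): P₂ = (359 − 2×128/11) / 6 = 1231/22.

P₁ = 128/11, P₂ = 1231/22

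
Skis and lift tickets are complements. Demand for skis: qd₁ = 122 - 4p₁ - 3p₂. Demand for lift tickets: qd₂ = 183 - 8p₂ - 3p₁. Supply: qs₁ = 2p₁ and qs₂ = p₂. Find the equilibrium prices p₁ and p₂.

Market 1: 122 - 4p₁ - 3p₂ = 2p₁ → 6p₁ + 3p₂ = 122.
Market 2: 9p₂ + 3p₁ = 183.
Eliminating p₂: 9×(1) − 3×(2) gives 45p₁ = 549, so p₁ = 12.2.
Back-substitute into (2): p₂ = (183 − 3×12.2) / 9 = 244/15.

p₁ = 12.2, p₂ = 244/15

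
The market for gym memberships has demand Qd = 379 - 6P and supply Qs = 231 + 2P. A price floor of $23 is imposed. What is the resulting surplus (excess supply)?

Equilibrium price would be P* = 18.5, so the floor at 23 binds.
At P = 23: Qd = 241, Qs = 277.
Surplus = 277 − 241 = 36.

Surplus = 36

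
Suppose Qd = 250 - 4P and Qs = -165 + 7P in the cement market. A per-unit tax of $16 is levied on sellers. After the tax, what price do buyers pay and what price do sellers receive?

Pre-tax equilibrium: P* = 415/11, Q* = 1090/11.
Tax on sellers shifts supply to Qs = -165 + 7(P − 16) = -277 + 7P.
250 - 4P = -277 + 7P gives buyer price Pb = 527/11; sellers receive Ps = 527/11 − 16 = 351/11.
New quantity: Q = 250 − 4(527/11) = 642/11.

Buyers pay 527/11, sellers receive 351/11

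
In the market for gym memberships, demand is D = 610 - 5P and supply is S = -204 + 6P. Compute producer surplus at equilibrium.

Equilibrium: 610 - 5P = -204 + 6P gives P* = 74, Q* = 240.
Supply starts at P = 34 (where S = 0).
PS = ½(74 − 34)(240) = 4800.

Producer surplus = 4800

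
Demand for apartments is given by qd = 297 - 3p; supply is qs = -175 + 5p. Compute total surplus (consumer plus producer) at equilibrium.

Equilibrium: 297 - 3p = -175 + 5p gives p* = 59, q* = 120.
Demand choke price: p = 99; supply starts at p = 35.
CS = ½(99 − 59)(120) = 2400; PS = ½(59 − 35)(120) = 1440.

Total surplus = 3840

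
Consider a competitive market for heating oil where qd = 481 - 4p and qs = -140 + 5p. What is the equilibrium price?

Set qd = qs: 481 - 4p = -140 + 5p.
621 = 9p, so p* = 69.
q* = 481 − 4(69) = 205.

p* = 69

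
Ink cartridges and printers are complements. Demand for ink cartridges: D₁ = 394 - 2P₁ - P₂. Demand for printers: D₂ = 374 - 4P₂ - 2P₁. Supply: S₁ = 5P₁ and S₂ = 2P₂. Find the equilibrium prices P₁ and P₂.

Market 1: 394 - 2P₁ - P₂ = 5P₁ → 7P₁ + P₂ = 394.
Market 2: 6P₂ + 2P₁ = 374.
Eliminating P₂: 6×(1) − 1×(2) gives 40P₁ = 1990, so P₁ = 49.75.
Back-substitute into (2): P₂ = (374 − 2×49.75) / 6 = 45.75.

P₁ = 49.75, P₂ = 45.75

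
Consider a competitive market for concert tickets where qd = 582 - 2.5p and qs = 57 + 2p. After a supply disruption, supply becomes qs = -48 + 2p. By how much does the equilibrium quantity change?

Original equilibrium: p* = 350/3, q* = 871/3.
New equilibrium: 582 - 2.5p = -48 + 2p, so 630 = 4.5p and p' = 140; q' = 582 − 2.5(140) = 232.
Change in quantity: 232 − 871/3 = -175/3.

Δq = -175/3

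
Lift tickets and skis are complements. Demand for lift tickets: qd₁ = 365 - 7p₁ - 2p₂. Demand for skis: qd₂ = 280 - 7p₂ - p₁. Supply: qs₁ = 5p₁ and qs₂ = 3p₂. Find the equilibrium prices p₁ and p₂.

p₁ = 1545/59, p₂ = 2995/118

Market 1: 365 - 7p₁ - 2p₂ = 5p₁ → 12p₁ + 2p₂ = 365.
Market 2: 10p₂ + p₁ = 280.
Eliminating p₂: 10×(1) − 2×(2) gives 118p₁ = 3090, so p₁ = 1545/59.
Back-substitute into (2): p₂ = (280 − 1×1545/59) / 10 = 2995/118.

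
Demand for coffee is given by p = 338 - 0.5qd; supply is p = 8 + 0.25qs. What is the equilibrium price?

Set the two price expressions equal: 338 - 0.5q = 8 + 0.25q.
330 = 0.75q, so q* = 440.
p* = 338 − (0.5)(440) = 118.

p* = 118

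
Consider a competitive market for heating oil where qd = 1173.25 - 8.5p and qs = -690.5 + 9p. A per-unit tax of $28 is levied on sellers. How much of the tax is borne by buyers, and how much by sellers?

Buyers bear $14.4, sellers bear $13.6

Pre-tax equilibrium: p* = 106.5, q* = 268.
Tax on sellers shifts supply to qs = -690.5 + 9(p − 28) = -942.5 + 9p.
1173.25 - 8.5p = -942.5 + 9p gives buyer price pb = 120.9; sellers receive ps = 120.9 − 28 = 92.9.
New quantity: q = 1173.25 − 8.5(120.9) = 145.6.
Buyer burden = 120.9 − 106.5 = 14.4; seller burden = 106.5 − 92.9 = 13.6.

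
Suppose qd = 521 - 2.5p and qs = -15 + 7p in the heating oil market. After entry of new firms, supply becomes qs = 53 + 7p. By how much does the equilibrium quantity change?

Δq = 340/19

Original equilibrium: p* = 1072/19, q* = 7219/19.
New equilibrium: 521 - 2.5p = 53 + 7p, so 468 = 9.5p and p' = 936/19; q' = 521 − 2.5(936/19) = 7559/19.
Change in quantity: 7559/19 − 7219/19 = 340/19.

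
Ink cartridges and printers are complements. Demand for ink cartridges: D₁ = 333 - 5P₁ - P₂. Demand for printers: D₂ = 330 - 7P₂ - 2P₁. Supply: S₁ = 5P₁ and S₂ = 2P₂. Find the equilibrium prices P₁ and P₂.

Market 1: 333 - 5P₁ - P₂ = 5P₁ → 10P₁ + P₂ = 333.
Market 2: 9P₂ + 2P₁ = 330.
Eliminating P₂: 9×(1) − 1×(2) gives 88P₁ = 2667, so P₁ = 2667/88.
Back-substitute into (2): P₂ = (330 − 2×2667/88) / 9 = 1317/44.

P₁ = 2667/88, P₂ = 1317/44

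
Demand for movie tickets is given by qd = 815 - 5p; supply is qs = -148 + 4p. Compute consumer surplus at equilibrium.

Consumer surplus = 7840

Equilibrium: 815 - 5p = -148 + 4p gives p* = 107, q* = 280.
Demand choke price (qd = 0): p = 163.
CS = ½(163 − 107)(280) = 7840.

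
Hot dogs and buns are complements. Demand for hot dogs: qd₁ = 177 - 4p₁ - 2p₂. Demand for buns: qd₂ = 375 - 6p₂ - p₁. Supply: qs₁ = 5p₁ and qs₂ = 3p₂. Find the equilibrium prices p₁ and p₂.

Market 1: 177 - 4p₁ - 2p₂ = 5p₁ → 9p₁ + 2p₂ = 177.
Market 2: 9p₂ + p₁ = 375.
Eliminating p₂: 9×(1) − 2×(2) gives 79p₁ = 843, so p₁ = 843/79.
Back-substitute into (2): p₂ = (375 − 1×843/79) / 9 = 3198/79.

p₁ = 843/79, p₂ = 3198/79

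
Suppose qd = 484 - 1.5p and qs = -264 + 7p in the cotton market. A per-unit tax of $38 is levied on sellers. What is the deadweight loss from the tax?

Deadweight loss = 15162/17

Pre-tax equilibrium: p* = 88, q* = 352.
Tax on sellers shifts supply to qs = -264 + 7(p − 38) = -530 + 7p.
484 - 1.5p = -530 + 7p gives buyer price pb = 2028/17; sellers receive ps = 2028/17 − 38 = 1382/17.
New quantity: q = 484 − 1.5(2028/17) = 5186/17.
DWL = ½ × 38 × (352 − 5186/17) = 15162/17.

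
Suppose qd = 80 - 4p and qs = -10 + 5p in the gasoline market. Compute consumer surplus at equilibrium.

Consumer surplus = 200

Equilibrium: 80 - 4p = -10 + 5p gives p* = 10, q* = 40.
Demand choke price (qd = 0): p = 20.
CS = ½(20 − 10)(40) = 200.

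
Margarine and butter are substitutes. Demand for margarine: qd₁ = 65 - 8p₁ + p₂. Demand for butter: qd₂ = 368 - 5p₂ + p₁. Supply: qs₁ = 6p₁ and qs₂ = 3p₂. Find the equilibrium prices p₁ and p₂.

Market 1: 65 - 8p₁ + p₂ = 6p₁ → 14p₁ - p₂ = 65.
Market 2: 8p₂ - p₁ = 368.
Eliminating p₂: 8×(1) + 1×(2) gives 111p₁ = 888, so p₁ = 8.
Back-substitute into (2): p₂ = (368 + 1×8) / 8 = 47.

p₁ = 8, p₂ = 47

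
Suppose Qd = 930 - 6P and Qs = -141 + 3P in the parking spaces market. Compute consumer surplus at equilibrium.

Equilibrium: 930 - 6P = -141 + 3P gives P* = 119, Q* = 216.
Demand choke price (Qd = 0): P = 155.
CS = ½(155 − 119)(216) = 3888.

Consumer surplus = 3888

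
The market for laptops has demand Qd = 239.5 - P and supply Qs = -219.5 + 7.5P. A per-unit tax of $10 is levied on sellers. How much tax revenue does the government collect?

Tax revenue = 30035/17

Pre-tax equilibrium: P* = 54, Q* = 185.5.
Tax on sellers shifts supply to Qs = -219.5 + 7.5(P − 10) = -294.5 + 7.5P.
239.5 - P = -294.5 + 7.5P gives buyer price Pb = 1068/17; sellers receive Ps = 1068/17 − 10 = 898/17.
New quantity: Q = 239.5 − 1(1068/17) = 6007/34.
Revenue = 10 × 6007/34 = 30035/17.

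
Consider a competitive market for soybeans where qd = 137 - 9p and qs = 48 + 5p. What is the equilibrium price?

Set qd = qs: 137 - 9p = 48 + 5p.
89 = 14p, so p* = 89/14.
q* = 137 − 9(89/14) = 1117/14.

p* = 89/14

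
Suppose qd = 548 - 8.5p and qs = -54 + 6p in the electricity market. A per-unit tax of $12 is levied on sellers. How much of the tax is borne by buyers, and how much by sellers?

Buyers bear 144/29, sellers bear 204/29

Pre-tax equilibrium: p* = 1204/29, q* = 5658/29.
Tax on sellers shifts supply to qs = -54 + 6(p − 12) = -126 + 6p.
548 - 8.5p = -126 + 6p gives buyer price pb = 1348/29; sellers receive ps = 1348/29 − 12 = 1000/29.
New quantity: q = 548 − 8.5(1348/29) = 4434/29.
Buyer burden = 1348/29 − 1204/29 = 144/29; seller burden = 1204/29 − 1000/29 = 204/29.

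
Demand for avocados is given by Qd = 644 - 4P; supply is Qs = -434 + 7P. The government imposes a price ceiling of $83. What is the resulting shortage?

Shortage = 165

Equilibrium price would be P* = 98, so the ceiling at 83 binds.
At P = 83: Qd = 644 − 4(83) = 312, Qs = -434 + 7(83) = 147.
Shortage = 312 − 147 = 165.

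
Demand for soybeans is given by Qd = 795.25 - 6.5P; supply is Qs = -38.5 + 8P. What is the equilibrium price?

P* = 57.5

Set Qd = Qs: 795.25 - 6.5P = -38.5 + 8P.
833.75 = 14.5P, so P* = 57.5.
Q* = 795.25 − 6.5(57.5) = 421.5.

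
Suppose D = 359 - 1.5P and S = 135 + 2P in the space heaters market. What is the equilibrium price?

Set D = S: 359 - 1.5P = 135 + 2P.
224 = 3.5P, so P* = 64.
Q* = 359 − 1.5(64) = 263.

P* = 64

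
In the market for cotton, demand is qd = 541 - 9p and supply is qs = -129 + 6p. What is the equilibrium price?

Set qd = qs: 541 - 9p = -129 + 6p.
670 = 15p, so p* = 134/3.
q* = 541 − 9(134/3) = 139.

p* = 134/3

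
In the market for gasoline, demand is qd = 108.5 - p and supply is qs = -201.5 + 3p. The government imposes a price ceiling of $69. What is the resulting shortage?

Equilibrium price would be p* = 77.5, so the ceiling at 69 binds.
At p = 69: qd = 108.5 − 1(69) = 39.5, qs = -201.5 + 3(69) = 5.5.
Shortage = 39.5 − 5.5 = 34.

Shortage = 34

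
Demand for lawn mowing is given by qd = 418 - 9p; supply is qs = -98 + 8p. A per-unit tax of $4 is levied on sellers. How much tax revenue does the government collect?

Pre-tax equilibrium: p* = 516/17, q* = 2462/17.
Tax on sellers shifts supply to qs = -98 + 8(p − 4) = -130 + 8p.
418 - 9p = -130 + 8p gives buyer price pb = 548/17; sellers receive ps = 548/17 − 4 = 480/17.
New quantity: q = 418 − 9(548/17) = 2174/17.
Revenue = 4 × 2174/17 = 8696/17.

Tax revenue = 8696/17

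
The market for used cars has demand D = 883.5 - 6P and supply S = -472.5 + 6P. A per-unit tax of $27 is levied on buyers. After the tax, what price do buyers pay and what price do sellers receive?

Pre-tax equilibrium: P* = 113, Q* = 205.5.
Tax on buyers shifts demand to D = 883.5 − 6(P + 27) = 721.5 - 6P.
721.5 - 6P = -472.5 + 6P gives seller price Ps = 99.5; buyers pay Pb = 99.5 + 27 = 126.5.
New quantity: Q = 883.5 − 6(126.5) = 124.5.

Buyers pay $126.5, sellers receive $99.5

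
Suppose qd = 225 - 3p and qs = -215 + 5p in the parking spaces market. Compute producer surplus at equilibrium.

Producer surplus = 360

Equilibrium: 225 - 3p = -215 + 5p gives p* = 55, q* = 60.
Supply starts at p = 43 (where qs = 0).
PS = ½(55 − 43)(60) = 360.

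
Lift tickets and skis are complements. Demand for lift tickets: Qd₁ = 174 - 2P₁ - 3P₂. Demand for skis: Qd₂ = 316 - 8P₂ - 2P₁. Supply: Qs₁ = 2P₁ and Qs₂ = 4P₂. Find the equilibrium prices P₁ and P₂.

Market 1: 174 - 2P₁ - 3P₂ = 2P₁ → 4P₁ + 3P₂ = 174.
Market 2: 12P₂ + 2P₁ = 316.
Eliminating P₂: 12×(1) − 3×(2) gives 42P₁ = 1140, so P₁ = 190/7.
Back-substitute into (2): P₂ = (316 − 2×190/7) / 12 = 458/21.

P₁ = 190/7, P₂ = 458/21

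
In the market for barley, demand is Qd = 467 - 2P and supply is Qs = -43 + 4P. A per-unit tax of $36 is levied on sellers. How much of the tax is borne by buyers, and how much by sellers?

Pre-tax equilibrium: P* = 85, Q* = 297.
Tax on sellers shifts supply to Qs = -43 + 4(P − 36) = -187 + 4P.
467 - 2P = -187 + 4P gives buyer price Pb = 109; sellers receive Ps = 109 − 36 = 73.
New quantity: Q = 467 − 2(109) = 249.
Buyer burden = 109 − 85 = 24; seller burden = 85 − 73 = 12.

Buyers bear $24, sellers bear $12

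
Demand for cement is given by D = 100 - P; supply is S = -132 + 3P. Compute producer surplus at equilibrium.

Equilibrium: 100 - P = -132 + 3P gives P* = 58, Q* = 42.
Supply starts at P = 44 (where S = 0).
PS = ½(58 − 44)(42) = 294.

Producer surplus = 294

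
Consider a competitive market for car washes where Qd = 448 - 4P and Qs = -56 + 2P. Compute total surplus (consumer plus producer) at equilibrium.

Total surplus = 4704

Equilibrium: 448 - 4P = -56 + 2P gives P* = 84, Q* = 112.
Demand choke price: P = 112; supply starts at P = 28.
CS = ½(112 − 84)(112) = 1568; PS = ½(84 − 28)(112) = 3136.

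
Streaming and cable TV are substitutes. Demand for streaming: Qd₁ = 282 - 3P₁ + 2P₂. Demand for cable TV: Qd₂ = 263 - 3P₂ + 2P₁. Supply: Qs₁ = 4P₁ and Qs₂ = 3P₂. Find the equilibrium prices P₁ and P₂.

Market 1: 282 - 3P₁ + 2P₂ = 4P₁ → 7P₁ - 2P₂ = 282.
Market 2: 6P₂ - 2P₁ = 263.
Eliminating P₂: 6×(1) + 2×(2) gives 38P₁ = 2218, so P₁ = 1109/19.
Back-substitute into (2): P₂ = (263 + 2×1109/19) / 6 = 2405/38.

P₁ = 1109/19, P₂ = 2405/38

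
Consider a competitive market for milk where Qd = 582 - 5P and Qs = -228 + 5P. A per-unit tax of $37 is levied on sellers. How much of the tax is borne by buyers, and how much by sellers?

Buyers bear $18.5, sellers bear $18.5

Pre-tax equilibrium: P* = 81, Q* = 177.
Tax on sellers shifts supply to Qs = -228 + 5(P − 37) = -413 + 5P.
582 - 5P = -413 + 5P gives buyer price Pb = 99.5; sellers receive Ps = 99.5 − 37 = 62.5.
New quantity: Q = 582 − 5(99.5) = 84.5.
Buyer burden = 99.5 − 81 = 18.5; seller burden = 81 − 62.5 = 18.5.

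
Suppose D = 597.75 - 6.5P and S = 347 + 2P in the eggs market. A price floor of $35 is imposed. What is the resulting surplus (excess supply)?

Equilibrium price would be P* = 29.5, so the floor at 35 binds.
At P = 35: D = 370.25, S = 417.
Surplus = 417 − 370.25 = 46.75.

Surplus = 46.75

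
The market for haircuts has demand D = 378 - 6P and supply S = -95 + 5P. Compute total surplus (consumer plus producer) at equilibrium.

Total surplus = 2640

Equilibrium: 378 - 6P = -95 + 5P gives P* = 43, Q* = 120.
Demand choke price: P = 63; supply starts at P = 19.
CS = ½(63 − 43)(120) = 1200; PS = ½(43 − 19)(120) = 1440.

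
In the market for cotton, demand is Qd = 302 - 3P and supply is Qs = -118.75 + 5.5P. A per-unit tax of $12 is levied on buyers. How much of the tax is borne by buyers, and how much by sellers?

Buyers bear 132/17, sellers bear 72/17

Pre-tax equilibrium: P* = 49.5, Q* = 153.5.
Tax on buyers shifts demand to Qd = 302 − 3(P + 12) = 266 - 3P.
266 - 3P = -118.75 + 5.5P gives seller price Ps = 1539/34; buyers pay Pb = 1539/34 + 12 = 1947/34.
New quantity: Q = 302 − 3(1947/34) = 4427/34.
Buyer burden = 1947/34 − 49.5 = 132/17; seller burden = 49.5 − 1539/34 = 72/17.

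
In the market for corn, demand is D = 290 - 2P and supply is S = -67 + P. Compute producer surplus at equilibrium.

Equilibrium: 290 - 2P = -67 + P gives P* = 119, Q* = 52.
Supply starts at P = 67 (where S = 0).
PS = ½(119 − 67)(52) = 1352.

Producer surplus = 1352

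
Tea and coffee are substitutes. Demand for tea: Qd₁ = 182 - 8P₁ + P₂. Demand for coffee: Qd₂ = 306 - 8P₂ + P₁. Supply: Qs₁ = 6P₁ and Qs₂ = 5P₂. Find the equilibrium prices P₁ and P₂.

P₁ = 2672/181, P₂ = 4466/181

Market 1: 182 - 8P₁ + P₂ = 6P₁ → 14P₁ - P₂ = 182.
Market 2: 13P₂ - P₁ = 306.
Eliminating P₂: 13×(1) + 1×(2) gives 181P₁ = 2672, so P₁ = 2672/181.
Back-substitute into (2): P₂ = (306 + 1×2672/181) / 13 = 4466/181.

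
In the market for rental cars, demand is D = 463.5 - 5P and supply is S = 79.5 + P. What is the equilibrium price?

P* = 64

Set D = S: 463.5 - 5P = 79.5 + P.
384 = 6P, so P* = 64.
Q* = 463.5 − 5(64) = 143.5.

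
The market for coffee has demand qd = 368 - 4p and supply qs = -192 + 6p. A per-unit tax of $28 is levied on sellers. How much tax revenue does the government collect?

Tax revenue = 2150.4

Pre-tax equilibrium: p* = 56, q* = 144.
Tax on sellers shifts supply to qs = -192 + 6(p − 28) = -360 + 6p.
368 - 4p = -360 + 6p gives buyer price pb = 72.8; sellers receive ps = 72.8 − 28 = 44.8.
New quantity: q = 368 − 4(72.8) = 76.8.
Revenue = 28 × 76.8 = 2150.4.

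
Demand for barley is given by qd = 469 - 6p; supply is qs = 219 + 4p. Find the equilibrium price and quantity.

Set qd = qs: 469 - 6p = 219 + 4p.
250 = 10p, so p* = 25.
q* = 469 − 6(25) = 319.

p* = 25, q* = 319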